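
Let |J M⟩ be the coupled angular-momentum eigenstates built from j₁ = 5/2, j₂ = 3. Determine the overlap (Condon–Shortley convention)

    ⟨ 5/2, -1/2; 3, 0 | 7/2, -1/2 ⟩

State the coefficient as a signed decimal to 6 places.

√[8·2!3!4!/10! · 2!3!3!3!3!4!] = √(6912/175)
  +(−1)^0/∏(0,2,3,3,0,1)! = 1/72  (running 1/72)
  +(−1)^1/∏(1,1,2,2,1,2)! = -1/8  (running -1/9)
  +(−1)^2/∏(2,0,1,1,2,3)! = 1/24  (running -5/72)
⟨..|..⟩ = √(6912/175)·(-5/72) = -0.436436

-0.436436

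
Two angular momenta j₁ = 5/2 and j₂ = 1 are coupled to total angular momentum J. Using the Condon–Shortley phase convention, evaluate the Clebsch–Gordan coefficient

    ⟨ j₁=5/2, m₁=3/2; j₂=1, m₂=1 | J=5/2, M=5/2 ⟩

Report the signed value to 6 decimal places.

−√(2/7) ≈ -0.534522

triangle: 1!*4!*1!/7! = 24/5040
(j±m)!: 4!*1!*2!*0!*5!*0! = 5760
prefactor² = (2J+1)*Δ*N² = 1152/7
  k=1: −1/(1!*0!*0!*1!*4!*0!) = -1/24
Σ = -1/24  ⇒  CG² = 1152/7*(-1/24)² = 2/7
CG = −√(2/7) = -0.534522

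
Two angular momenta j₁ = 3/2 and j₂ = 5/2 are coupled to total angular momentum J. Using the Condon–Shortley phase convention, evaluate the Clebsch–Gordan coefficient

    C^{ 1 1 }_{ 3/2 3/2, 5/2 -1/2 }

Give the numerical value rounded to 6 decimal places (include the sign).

j₁+j₂−J=3  J+j₁−j₂=0  J−j₁+j₂=2  j₁+j₂+J+1=6
(j₁±m₁, j₂±m₂, J±M) = (3,0,2,3,2,0)
P² = 36/5
sum k=0..0:
  [0] +1/12 = 1/12
S = 1/12
C² = P²·S² = 1/20 ; C = +0.223607

+0.223607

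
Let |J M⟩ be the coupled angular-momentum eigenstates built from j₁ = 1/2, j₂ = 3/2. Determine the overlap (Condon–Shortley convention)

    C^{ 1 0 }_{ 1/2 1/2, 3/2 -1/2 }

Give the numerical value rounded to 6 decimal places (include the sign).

+0.707107  (= +√(1/2))

triangle: 1!*0!*2!/4! = 2/24
(j±m)!: 1!*0!*1!*2!*1!*1! = 2
prefactor² = (2J+1)*Δ*N² = 1/2
  k=0: +1/(0!*1!*0!*1!*0!*1!) = 1
Σ = 1  ⇒  CG² = 1/2*1² = 1/2
CG = +√(1/2) = +0.707107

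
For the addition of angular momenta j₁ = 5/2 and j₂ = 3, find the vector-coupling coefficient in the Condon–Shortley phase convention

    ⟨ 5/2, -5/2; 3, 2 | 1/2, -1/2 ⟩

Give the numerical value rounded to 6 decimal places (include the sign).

-0.218218

triangle: 5!*0!*1!/7! = 120/5040
(j±m)!: 0!*5!*5!*1!*0!*1! = 14400
prefactor² = (2J+1)*Δ*N² = 4800/7
  k=5: −1/(5!*0!*0!*0!*0!*1!) = -1/120
Σ = -1/120  ⇒  CG² = 4800/7*(-1/120)² = 1/21
CG = −√(1/21) = -0.218218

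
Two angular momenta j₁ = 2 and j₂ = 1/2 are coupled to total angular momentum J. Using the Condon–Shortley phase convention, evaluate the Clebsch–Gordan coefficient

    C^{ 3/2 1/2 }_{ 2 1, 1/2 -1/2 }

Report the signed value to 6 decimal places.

+√(3/5) = +0.774597

√[4·1!3!0!/5! · 3!1!0!1!2!1!] = √(12/5)
  +(−1)^0/∏(0,1,1,0,2,0)! = 1/2  (running 1/2)
⟨..|..⟩ = √(12/5)·(1/2) = +0.774597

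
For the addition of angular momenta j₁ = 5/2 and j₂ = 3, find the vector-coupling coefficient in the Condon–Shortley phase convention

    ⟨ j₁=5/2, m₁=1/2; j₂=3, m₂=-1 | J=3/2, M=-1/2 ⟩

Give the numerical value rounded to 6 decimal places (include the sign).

√[4·4!1!2!/8! · 3!2!2!4!1!2!] = √(192/35)
  +(−1)^1/∏(1,3,1,1,0,1)! = -1/6  (running -1/6)
  +(−1)^2/∏(2,2,0,0,1,2)! = 1/8  (running -1/24)
⟨..|..⟩ = √(192/35)·(-1/24) = -0.097590

-0.097590  (= −√(1/105))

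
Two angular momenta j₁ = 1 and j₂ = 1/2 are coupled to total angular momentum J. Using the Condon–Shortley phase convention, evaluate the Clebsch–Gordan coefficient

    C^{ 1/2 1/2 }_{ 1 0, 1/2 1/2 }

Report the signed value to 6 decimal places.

−√(1/3) = -0.577350

√[2·1!1!0!/3! · 1!1!1!0!1!0!] = √(1/3)
  +(−1)^1/∏(1,0,0,0,1,0)! = -1  (running -1)
⟨..|..⟩ = √(1/3)·(-1) = -0.577350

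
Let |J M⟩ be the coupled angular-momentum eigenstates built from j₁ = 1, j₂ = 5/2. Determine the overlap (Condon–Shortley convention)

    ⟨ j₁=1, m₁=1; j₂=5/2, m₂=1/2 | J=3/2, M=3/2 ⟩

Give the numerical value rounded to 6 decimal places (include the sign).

+0.258199

j₁+j₂−J=2  J+j₁−j₂=0  J−j₁+j₂=3  j₁+j₂+J+1=6
(j₁±m₁, j₂±m₂, J±M) = (2,0,3,2,3,0)
P² = 48/5
sum k=0..0:
  [0] +1/12 = 1/12
S = 1/12
C² = P²·S² = 1/15 ; C = +0.258199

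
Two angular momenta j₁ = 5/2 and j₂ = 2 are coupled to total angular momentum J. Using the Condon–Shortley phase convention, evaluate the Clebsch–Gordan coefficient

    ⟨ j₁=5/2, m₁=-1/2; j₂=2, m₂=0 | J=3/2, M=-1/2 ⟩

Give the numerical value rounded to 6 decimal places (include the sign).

+0.239046

√[4·3!2!1!/7! · 2!3!2!2!1!2!] = √(32/35)
  +(−1)^1/∏(1,2,2,1,0,0)! = -1/4  (running -1/4)
  +(−1)^2/∏(2,1,1,0,1,1)! = 1/2  (running 1/4)
⟨..|..⟩ = √(32/35)·(1/4) = +0.239046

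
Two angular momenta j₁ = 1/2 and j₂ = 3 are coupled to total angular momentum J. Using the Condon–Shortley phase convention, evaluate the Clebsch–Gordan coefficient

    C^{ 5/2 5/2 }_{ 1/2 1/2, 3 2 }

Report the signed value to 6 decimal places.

+0.377964  (= +√(1/7))

j₁+j₂−J=1  J+j₁−j₂=0  J−j₁+j₂=5  j₁+j₂+J+1=7
(j₁±m₁, j₂±m₂, J±M) = (1,0,5,1,5,0)
P² = 14400/7
sum k=0..0:
  [0] +1/120 = 1/120
S = 1/120
C² = P²·S² = 1/7 ; C = +0.377964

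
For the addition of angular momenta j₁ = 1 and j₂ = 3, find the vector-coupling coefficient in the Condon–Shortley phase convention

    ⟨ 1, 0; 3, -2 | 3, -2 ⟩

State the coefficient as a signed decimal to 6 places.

+0.577350  (= +√(1/3))

√[7·1!1!5!/8! · 1!1!1!5!1!5!] = √(300)
  +(−1)^0/∏(0,1,1,1,0,4)! = 1/24  (running 1/24)
  +(−1)^1/∏(1,0,0,0,1,5)! = -1/120  (running 1/30)
⟨..|..⟩ = √(300)·(1/30) = +0.577350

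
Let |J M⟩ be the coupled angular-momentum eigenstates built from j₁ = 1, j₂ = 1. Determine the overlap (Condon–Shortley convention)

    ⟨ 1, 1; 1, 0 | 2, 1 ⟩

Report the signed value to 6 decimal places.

+0.707107  (= +√(1/2))

triangle: 0!·2!·2!/5! = 4/120
(j±m)!: 2!·0!·1!·1!·3!·1! = 12
prefactor² = (2J+1)·Δ·N² = 2
  k=0: +1/(0!·0!·0!·1!·2!·1!) = 1/2
Σ = 1/2  ⇒  CG² = 2·1/2² = 1/2
CG = +√(1/2) = +0.707107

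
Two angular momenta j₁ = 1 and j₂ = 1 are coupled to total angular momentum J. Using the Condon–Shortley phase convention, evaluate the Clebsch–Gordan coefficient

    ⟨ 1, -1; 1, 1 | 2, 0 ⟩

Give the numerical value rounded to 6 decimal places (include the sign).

triangle: 0!×2!×2!/5! = 4/120
(j±m)!: 0!×2!×2!×0!×2!×2! = 16
prefactor² = (2J+1)×Δ×N² = 8/3
  k=0: +1/(0!×0!×2!×2!×0!×0!) = 1/4
Σ = 1/4  ⇒  CG² = 8/3×1/4² = 1/6
CG = +√(1/6) = +0.408248

+√(1/6) = +0.408248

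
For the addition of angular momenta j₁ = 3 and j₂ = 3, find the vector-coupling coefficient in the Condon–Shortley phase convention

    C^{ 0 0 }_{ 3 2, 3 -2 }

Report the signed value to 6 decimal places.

-0.377964

√[1·6!0!0!/7! · 5!1!1!5!0!0!] = √(14400/7)
  +(−1)^1/∏(1,5,0,0,0,0)! = -1/120  (running -1/120)
⟨..|..⟩ = √(14400/7)·(-1/120) = -0.377964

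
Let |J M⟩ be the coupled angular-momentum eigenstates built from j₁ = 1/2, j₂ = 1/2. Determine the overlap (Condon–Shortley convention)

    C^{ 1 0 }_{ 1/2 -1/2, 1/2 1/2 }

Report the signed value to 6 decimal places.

j₁+j₂−J=0  J+j₁−j₂=1  J−j₁+j₂=1  j₁+j₂+J+1=3
(j₁±m₁, j₂±m₂, J±M) = (0,1,1,0,1,1)
P² = 1/2
sum k=0..0:
  [0] +1/1 = 1
S = 1
C² = P²·S² = 1/2 ; C = +0.707107

+√(1/2) ≈ +0.707107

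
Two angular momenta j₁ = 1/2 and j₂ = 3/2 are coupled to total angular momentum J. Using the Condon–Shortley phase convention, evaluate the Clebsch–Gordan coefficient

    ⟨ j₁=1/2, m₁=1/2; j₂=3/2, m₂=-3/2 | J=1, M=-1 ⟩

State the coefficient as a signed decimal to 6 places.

+√(3/4) ≈ +0.866025

j₁+j₂−J=1  J+j₁−j₂=0  J−j₁+j₂=2  j₁+j₂+J+1=4
(j₁±m₁, j₂±m₂, J±M) = (1,0,0,3,0,2)
P² = 3
sum k=0..0:
  [0] +1/2 = 1/2
S = 1/2
C² = P²·S² = 3/4 ; C = +0.866025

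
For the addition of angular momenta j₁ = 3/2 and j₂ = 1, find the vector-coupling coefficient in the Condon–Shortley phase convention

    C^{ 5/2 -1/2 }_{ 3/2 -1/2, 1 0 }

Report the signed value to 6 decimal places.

+√(3/5) = +0.774597

√[6·0!3!2!/6! · 1!2!1!1!2!3!] = √(12/5)
  +(−1)^0/∏(0,0,2,1,1,1)! = 1/2  (running 1/2)
⟨..|..⟩ = √(12/5)·(1/2) = +0.774597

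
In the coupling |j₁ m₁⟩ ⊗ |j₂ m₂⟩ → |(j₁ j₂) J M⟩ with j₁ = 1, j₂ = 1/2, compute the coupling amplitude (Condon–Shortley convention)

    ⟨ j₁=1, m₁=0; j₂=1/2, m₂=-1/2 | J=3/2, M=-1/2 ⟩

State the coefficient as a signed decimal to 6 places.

j₁+j₂−J=0  J+j₁−j₂=2  J−j₁+j₂=1  j₁+j₂+J+1=4
(j₁±m₁, j₂±m₂, J±M) = (1,1,0,1,1,2)
P² = 2/3
sum k=0..0:
  [0] +1/1 = 1
S = 1
C² = P²·S² = 2/3 ; C = +0.816497

+√(2/3) ≈ +0.816497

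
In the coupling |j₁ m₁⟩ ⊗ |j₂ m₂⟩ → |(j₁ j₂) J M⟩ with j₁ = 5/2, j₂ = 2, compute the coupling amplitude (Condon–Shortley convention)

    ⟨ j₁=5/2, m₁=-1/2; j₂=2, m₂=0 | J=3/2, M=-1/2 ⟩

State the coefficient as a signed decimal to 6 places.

√[4·3!2!1!/7! · 2!3!2!2!1!2!] = √(32/35)
  +(−1)^1/∏(1,2,2,1,0,0)! = -1/4  (running -1/4)
  +(−1)^2/∏(2,1,1,0,1,1)! = 1/2  (running 1/4)
⟨..|..⟩ = √(32/35)·(1/4) = +0.239046

+0.239046  (= +√(2/35))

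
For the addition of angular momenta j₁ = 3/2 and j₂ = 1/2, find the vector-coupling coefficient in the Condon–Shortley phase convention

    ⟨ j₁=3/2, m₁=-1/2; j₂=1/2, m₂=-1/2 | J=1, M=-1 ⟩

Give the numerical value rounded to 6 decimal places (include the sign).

+√(1/4) ≈ +0.500000

j₁+j₂−J=1  J+j₁−j₂=2  J−j₁+j₂=0  j₁+j₂+J+1=4
(j₁±m₁, j₂±m₂, J±M) = (1,2,0,1,0,2)
P² = 1
sum k=0..0:
  [0] +1/2 = 1/2
S = 1/2
C² = P²·S² = 1/4 ; C = +0.500000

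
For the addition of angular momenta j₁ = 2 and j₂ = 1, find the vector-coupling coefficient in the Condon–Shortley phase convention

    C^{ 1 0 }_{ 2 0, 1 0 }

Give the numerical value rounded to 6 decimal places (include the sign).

√[3·2!2!0!/5! · 2!2!1!1!1!1!] = √(2/5)
  +(−1)^1/∏(1,1,1,0,1,0)! = -1  (running -1)
⟨..|..⟩ = √(2/5)·(-1) = -0.632456

−√(2/5) ≈ -0.632456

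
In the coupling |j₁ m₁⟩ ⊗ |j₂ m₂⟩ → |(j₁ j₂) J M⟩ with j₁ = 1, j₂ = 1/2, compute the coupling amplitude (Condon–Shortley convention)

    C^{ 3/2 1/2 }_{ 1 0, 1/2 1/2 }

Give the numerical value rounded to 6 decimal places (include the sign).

+√(2/3) = +0.816497

j₁+j₂−J=0  J+j₁−j₂=2  J−j₁+j₂=1  j₁+j₂+J+1=4
(j₁±m₁, j₂±m₂, J±M) = (1,1,1,0,2,1)
P² = 2/3
sum k=0..0:
  [0] +1/1 = 1
S = 1
C² = P²·S² = 2/3 ; C = +0.816497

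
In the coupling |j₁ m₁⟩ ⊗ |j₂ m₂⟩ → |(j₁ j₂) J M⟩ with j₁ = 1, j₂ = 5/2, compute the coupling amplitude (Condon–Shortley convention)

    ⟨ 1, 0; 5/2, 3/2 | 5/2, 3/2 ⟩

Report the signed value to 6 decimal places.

−√(9/35) = -0.507093

√[6·1!1!4!/7! · 1!1!4!1!4!1!] = √(576/35)
  +(−1)^0/∏(0,1,1,4,0,0)! = 1/24  (running 1/24)
  +(−1)^1/∏(1,0,0,3,1,1)! = -1/6  (running -1/8)
⟨..|..⟩ = √(576/35)·(-1/8) = -0.507093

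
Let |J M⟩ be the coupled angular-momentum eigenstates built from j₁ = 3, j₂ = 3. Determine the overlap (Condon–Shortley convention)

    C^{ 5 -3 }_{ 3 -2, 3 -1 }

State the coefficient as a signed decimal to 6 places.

−√(1/6) ≈ -0.408248

triangle: 1!×5!×5!/12! = 14400/479001600
(j±m)!: 1!×5!×2!×4!×2!×8! = 464486400
prefactor² = (2J+1)×Δ×N² = 153600
  k=0: +1/(0!×1!×5!×2!×0!×3!) = 1/1440
  k=1: −1/(1!×0!×4!×1!×1!×4!) = -1/576
Σ = -1/960  ⇒  CG² = 153600×(-1/960)² = 1/6
CG = −√(1/6) = -0.408248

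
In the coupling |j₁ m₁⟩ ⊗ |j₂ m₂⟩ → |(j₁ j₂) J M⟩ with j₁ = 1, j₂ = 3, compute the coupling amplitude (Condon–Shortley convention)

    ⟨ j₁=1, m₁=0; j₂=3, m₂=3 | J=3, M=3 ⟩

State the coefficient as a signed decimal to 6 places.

-0.866025

√[7·1!1!5!/8! · 1!1!6!0!6!0!] = √(10800)
  +(−1)^1/∏(1,0,0,5,1,0)! = -1/120  (running -1/120)
⟨..|..⟩ = √(10800)·(-1/120) = -0.866025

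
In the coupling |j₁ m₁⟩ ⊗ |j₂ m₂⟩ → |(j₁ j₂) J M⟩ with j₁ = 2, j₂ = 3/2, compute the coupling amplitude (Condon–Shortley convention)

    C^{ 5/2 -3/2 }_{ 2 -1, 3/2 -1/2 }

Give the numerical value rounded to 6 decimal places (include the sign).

√[6·1!3!2!/7! · 1!3!1!2!1!4!] = √(144/35)
  +(−1)^0/∏(0,1,3,1,0,1)! = 1/6  (running 1/6)
  +(−1)^1/∏(1,0,2,0,1,2)! = -1/4  (running -1/12)
⟨..|..⟩ = √(144/35)·(-1/12) = -0.169031

−√(1/35) = -0.169031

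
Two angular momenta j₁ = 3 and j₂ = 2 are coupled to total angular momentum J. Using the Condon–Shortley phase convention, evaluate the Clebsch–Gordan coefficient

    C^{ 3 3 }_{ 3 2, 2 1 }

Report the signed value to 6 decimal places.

j₁+j₂−J=2  J+j₁−j₂=4  J−j₁+j₂=2  j₁+j₂+J+1=9
(j₁±m₁, j₂±m₂, J±M) = (5,1,3,1,6,0)
P² = 960
sum k=1..1:
  [1] −1/48 = -1/48
S = -1/48
C² = P²·S² = 5/12 ; C = -0.645497

-0.645497  (= −√(5/12))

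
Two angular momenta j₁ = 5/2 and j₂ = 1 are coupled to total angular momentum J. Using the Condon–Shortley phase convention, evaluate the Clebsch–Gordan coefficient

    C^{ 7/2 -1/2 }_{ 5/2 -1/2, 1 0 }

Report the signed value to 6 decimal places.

j₁+j₂−J=0  J+j₁−j₂=5  J−j₁+j₂=2  j₁+j₂+J+1=8
(j₁±m₁, j₂±m₂, J±M) = (2,3,1,1,3,4)
P² = 576/7
sum k=0..0:
  [0] +1/12 = 1/12
S = 1/12
C² = P²·S² = 4/7 ; C = +0.755929

+0.755929  (= +√(4/7))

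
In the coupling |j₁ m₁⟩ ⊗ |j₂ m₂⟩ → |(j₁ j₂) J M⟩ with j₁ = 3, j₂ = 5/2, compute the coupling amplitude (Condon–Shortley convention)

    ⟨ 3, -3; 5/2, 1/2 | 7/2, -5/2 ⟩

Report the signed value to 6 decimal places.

+√(3/7) ≈ +0.654654

triangle: 2!·4!·3!/10! = 288/3628800
(j±m)!: 0!·6!·3!·2!·1!·6! = 6220800
prefactor² = (2J+1)·Δ·N² = 27648/7
  k=2: +1/(2!·0!·4!·1!·0!·2!) = 1/96
Σ = 1/96  ⇒  CG² = 27648/7·1/96² = 3/7
CG = +√(3/7) = +0.654654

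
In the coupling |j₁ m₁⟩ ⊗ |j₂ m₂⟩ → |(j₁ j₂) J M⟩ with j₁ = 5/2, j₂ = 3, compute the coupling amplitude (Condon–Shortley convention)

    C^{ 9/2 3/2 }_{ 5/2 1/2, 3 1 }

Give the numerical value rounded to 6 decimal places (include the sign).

-0.147122

√[10·1!4!5!/11! · 3!2!4!2!6!3!] = √(138240/77)
  +(−1)^0/∏(0,1,2,4,2,1)! = 1/96  (running 1/96)
  +(−1)^1/∏(1,0,1,3,3,2)! = -1/72  (running -1/288)
⟨..|..⟩ = √(138240/77)·(-1/288) = -0.147122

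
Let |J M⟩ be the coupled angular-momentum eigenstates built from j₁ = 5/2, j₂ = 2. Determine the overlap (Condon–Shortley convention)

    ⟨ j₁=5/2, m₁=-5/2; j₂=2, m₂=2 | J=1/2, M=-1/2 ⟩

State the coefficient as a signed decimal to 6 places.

+0.577350  (= +√(1/3))

√[2·4!1!0!/6! · 0!5!4!0!0!1!] = √(192)
  +(−1)^4/∏(4,0,1,0,0,0)! = 1/24  (running 1/24)
⟨..|..⟩ = √(192)·(1/24) = +0.577350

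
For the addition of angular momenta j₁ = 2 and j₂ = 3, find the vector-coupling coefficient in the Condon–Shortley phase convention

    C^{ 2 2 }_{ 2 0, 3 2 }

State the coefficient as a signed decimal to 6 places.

+0.597614  (= +√(5/14))

triangle: 3!*1!*3!/8! = 36/40320
(j±m)!: 2!*2!*5!*1!*4!*0! = 11520
prefactor² = (2J+1)*Δ*N² = 360/7
  k=2: +1/(2!*1!*0!*3!*1!*0!) = 1/12
Σ = 1/12  ⇒  CG² = 360/7*1/12² = 5/14
CG = +√(5/14) = +0.597614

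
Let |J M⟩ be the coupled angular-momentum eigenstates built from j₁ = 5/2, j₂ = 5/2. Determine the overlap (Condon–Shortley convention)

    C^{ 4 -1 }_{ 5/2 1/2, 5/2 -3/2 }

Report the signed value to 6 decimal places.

j₁+j₂−J=1  J+j₁−j₂=4  J−j₁+j₂=4  j₁+j₂+J+1=10
(j₁±m₁, j₂±m₂, J±M) = (3,2,1,4,3,5)
P² = 10368/35
sum k=0..1:
  [0] +1/24 = 1/24
  [1] −1/144 = -1/144
S = 5/144
C² = P²·S² = 5/14 ; C = +0.597614

+0.597614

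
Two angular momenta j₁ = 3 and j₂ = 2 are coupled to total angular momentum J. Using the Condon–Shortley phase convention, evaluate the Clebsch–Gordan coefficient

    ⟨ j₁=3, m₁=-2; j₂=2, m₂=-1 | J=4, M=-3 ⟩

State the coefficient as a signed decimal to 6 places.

−√(1/20) ≈ -0.223607

√[9·1!5!3!/10! · 1!5!1!3!1!7!] = √(6480)
  +(−1)^0/∏(0,1,5,1,0,2)! = 1/240  (running 1/240)
  +(−1)^1/∏(1,0,4,0,1,3)! = -1/144  (running -1/360)
⟨..|..⟩ = √(6480)·(-1/360) = -0.223607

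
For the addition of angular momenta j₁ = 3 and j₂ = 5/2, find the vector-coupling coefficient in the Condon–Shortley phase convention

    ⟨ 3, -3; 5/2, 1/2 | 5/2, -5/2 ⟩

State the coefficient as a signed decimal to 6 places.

−√(5/21) ≈ -0.487950

√[6·3!3!2!/9! · 0!6!3!2!0!5!] = √(8640/7)
  +(−1)^3/∏(3,0,3,0,0,2)! = -1/72  (running -1/72)
⟨..|..⟩ = √(8640/7)·(-1/72) = -0.487950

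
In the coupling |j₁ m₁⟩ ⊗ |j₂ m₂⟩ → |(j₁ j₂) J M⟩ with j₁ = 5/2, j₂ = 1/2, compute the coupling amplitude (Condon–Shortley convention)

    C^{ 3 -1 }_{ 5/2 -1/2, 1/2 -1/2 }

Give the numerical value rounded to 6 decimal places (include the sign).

j₁+j₂−J=0  J+j₁−j₂=5  J−j₁+j₂=1  j₁+j₂+J+1=7
(j₁±m₁, j₂±m₂, J±M) = (2,3,0,1,2,4)
P² = 96
sum k=0..0:
  [0] +1/12 = 1/12
S = 1/12
C² = P²·S² = 2/3 ; C = +0.816497

+√(2/3) ≈ +0.816497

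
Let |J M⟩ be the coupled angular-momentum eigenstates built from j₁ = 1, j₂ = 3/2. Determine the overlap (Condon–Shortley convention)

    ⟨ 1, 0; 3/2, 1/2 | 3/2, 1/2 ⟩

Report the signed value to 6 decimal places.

j₁+j₂−J=1  J+j₁−j₂=1  J−j₁+j₂=2  j₁+j₂+J+1=5
(j₁±m₁, j₂±m₂, J±M) = (1,1,2,1,2,1)
P² = 4/15
sum k=0..1:
  [0] +1/2 = 1/2
  [1] −1/1 = -1
S = -1/2
C² = P²·S² = 1/15 ; C = -0.258199

-0.258199  (= −√(1/15))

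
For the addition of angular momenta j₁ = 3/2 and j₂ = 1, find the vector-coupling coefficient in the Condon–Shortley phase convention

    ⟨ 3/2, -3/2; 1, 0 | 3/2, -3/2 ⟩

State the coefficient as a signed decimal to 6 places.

-0.774597  (= −√(3/5))

triangle: 1!*2!*1!/5! = 2/120
(j±m)!: 0!*3!*1!*1!*0!*3! = 36
prefactor² = (2J+1)*Δ*N² = 12/5
  k=1: −1/(1!*0!*2!*0!*0!*1!) = -1/2
Σ = -1/2  ⇒  CG² = 12/5*(-1/2)² = 3/5
CG = −√(3/5) = -0.774597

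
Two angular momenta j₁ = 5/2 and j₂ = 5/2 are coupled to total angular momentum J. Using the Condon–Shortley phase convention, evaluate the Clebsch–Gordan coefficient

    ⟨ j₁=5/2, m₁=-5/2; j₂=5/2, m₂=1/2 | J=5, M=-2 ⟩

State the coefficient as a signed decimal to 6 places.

+0.288675  (= +√(1/12))

√[11·0!5!5!/11! · 0!5!3!2!3!7!] = √(172800)
  +(−1)^0/∏(0,0,5,3,0,2)! = 1/1440  (running 1/1440)
⟨..|..⟩ = √(172800)·(1/1440) = +0.288675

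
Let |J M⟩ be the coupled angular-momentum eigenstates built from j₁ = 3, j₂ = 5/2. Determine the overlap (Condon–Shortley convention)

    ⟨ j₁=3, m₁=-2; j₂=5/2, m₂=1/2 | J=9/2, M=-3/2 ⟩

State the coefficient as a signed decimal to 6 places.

triangle: 1!*5!*4!/11! = 2880/39916800
(j±m)!: 1!*5!*3!*2!*3!*6! = 6220800
prefactor² = (2J+1)*Δ*N² = 345600/77
  k=0: +1/(0!*1!*5!*3!*0!*1!) = 1/720
  k=1: −1/(1!*0!*4!*2!*1!*2!) = -1/96
Σ = -13/1440  ⇒  CG² = 345600/77*(-13/1440)² = 169/462
CG = −√(169/462) = -0.604815

−√(169/462) ≈ -0.604815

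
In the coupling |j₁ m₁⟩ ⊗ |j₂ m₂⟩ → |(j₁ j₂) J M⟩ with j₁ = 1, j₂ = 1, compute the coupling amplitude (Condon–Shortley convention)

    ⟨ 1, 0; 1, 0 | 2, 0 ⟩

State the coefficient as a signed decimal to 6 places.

+0.816497  (= +√(2/3))

triangle: 0!*2!*2!/5! = 4/120
(j±m)!: 1!*1!*1!*1!*2!*2! = 4
prefactor² = (2J+1)*Δ*N² = 2/3
  k=0: +1/(0!*0!*1!*1!*1!*1!) = 1
Σ = 1  ⇒  CG² = 2/3*1² = 2/3
CG = +√(2/3) = +0.816497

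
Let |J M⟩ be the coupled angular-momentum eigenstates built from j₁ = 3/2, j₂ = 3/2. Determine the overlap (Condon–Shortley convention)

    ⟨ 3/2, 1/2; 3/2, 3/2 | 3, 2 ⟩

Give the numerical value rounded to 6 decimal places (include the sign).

+√(1/2) = +0.707107

triangle: 0!*3!*3!/7! = 36/5040
(j±m)!: 2!*1!*3!*0!*5!*1! = 1440
prefactor² = (2J+1)*Δ*N² = 72
  k=0: +1/(0!*0!*1!*3!*2!*0!) = 1/12
Σ = 1/12  ⇒  CG² = 72*1/12² = 1/2
CG = +√(1/2) = +0.707107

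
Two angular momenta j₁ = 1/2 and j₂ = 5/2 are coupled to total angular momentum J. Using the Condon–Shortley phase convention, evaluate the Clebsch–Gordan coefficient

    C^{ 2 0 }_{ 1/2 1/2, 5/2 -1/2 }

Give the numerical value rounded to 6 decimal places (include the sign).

+√(1/2) = +0.707107

triangle: 1!×0!×4!/6! = 24/720
(j±m)!: 1!×0!×2!×3!×2!×2! = 48
prefactor² = (2J+1)×Δ×N² = 8
  k=0: +1/(0!×1!×0!×2!×0!×2!) = 1/4
Σ = 1/4  ⇒  CG² = 8×1/4² = 1/2
CG = +√(1/2) = +0.707107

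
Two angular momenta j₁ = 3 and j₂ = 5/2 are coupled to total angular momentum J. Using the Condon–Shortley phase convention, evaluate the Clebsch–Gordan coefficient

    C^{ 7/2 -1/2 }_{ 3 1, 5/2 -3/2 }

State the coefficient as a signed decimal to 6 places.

√[8·2!4!3!/10! · 4!2!1!4!3!4!] = √(18432/175)
  +(−1)^0/∏(0,2,2,1,2,2)! = 1/16  (running 1/16)
  +(−1)^1/∏(1,1,1,0,3,3)! = -1/36  (running 5/144)
⟨..|..⟩ = √(18432/175)·(5/144) = +0.356348

+√(8/63) ≈ +0.356348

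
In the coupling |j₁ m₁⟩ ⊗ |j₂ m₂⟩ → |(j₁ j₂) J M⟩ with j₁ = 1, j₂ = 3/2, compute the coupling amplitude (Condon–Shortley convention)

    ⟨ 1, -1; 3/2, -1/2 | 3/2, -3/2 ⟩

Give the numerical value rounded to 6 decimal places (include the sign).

-0.632456

j₁+j₂−J=1  J+j₁−j₂=1  J−j₁+j₂=2  j₁+j₂+J+1=5
(j₁±m₁, j₂±m₂, J±M) = (0,2,1,2,0,3)
P² = 8/5
sum k=1..1:
  [1] −1/2 = -1/2
S = -1/2
C² = P²·S² = 2/5 ; C = -0.632456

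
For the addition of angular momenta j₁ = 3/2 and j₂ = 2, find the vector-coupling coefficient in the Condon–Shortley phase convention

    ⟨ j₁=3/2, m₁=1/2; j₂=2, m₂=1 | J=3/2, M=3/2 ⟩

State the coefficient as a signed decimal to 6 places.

j₁+j₂−J=2  J+j₁−j₂=1  J−j₁+j₂=2  j₁+j₂+J+1=6
(j₁±m₁, j₂±m₂, J±M) = (2,1,3,1,3,0)
P² = 8/5
sum k=1..1:
  [1] −1/2 = -1/2
S = -1/2
C² = P²·S² = 2/5 ; C = -0.632456

−√(2/5) = -0.632456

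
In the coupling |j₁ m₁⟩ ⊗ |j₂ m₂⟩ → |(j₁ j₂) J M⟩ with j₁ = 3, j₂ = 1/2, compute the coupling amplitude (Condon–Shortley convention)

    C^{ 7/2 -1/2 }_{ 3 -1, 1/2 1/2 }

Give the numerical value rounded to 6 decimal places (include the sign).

+0.654654  (= +√(3/7))

j₁+j₂−J=0  J+j₁−j₂=6  J−j₁+j₂=1  j₁+j₂+J+1=8
(j₁±m₁, j₂±m₂, J±M) = (2,4,1,0,3,4)
P² = 6912/7
sum k=0..0:
  [0] +1/48 = 1/48
S = 1/48
C² = P²·S² = 3/7 ; C = +0.654654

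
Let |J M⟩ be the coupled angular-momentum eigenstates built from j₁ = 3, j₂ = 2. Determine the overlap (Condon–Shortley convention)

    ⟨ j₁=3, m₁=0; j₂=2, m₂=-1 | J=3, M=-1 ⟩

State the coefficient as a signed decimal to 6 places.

−√(1/30) ≈ -0.182574

triangle: 2!×4!×2!/9! = 96/362880
(j±m)!: 3!×3!×1!×3!×2!×4! = 10368
prefactor² = (2J+1)×Δ×N² = 96/5
  k=0: +1/(0!×2!×3!×1!×1!×1!) = 1/12
  k=1: −1/(1!×1!×2!×0!×2!×2!) = -1/8
Σ = -1/24  ⇒  CG² = 96/5×(-1/24)² = 1/30
CG = −√(1/30) = -0.182574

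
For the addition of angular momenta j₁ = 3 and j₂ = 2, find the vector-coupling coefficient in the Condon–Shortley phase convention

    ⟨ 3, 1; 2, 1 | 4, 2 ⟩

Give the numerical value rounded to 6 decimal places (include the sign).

√[9·1!5!3!/10! · 4!2!3!1!6!2!] = √(5184/7)
  +(−1)^0/∏(0,1,2,3,3,0)! = 1/72  (running 1/72)
  +(−1)^1/∏(1,0,1,2,4,1)! = -1/48  (running -1/144)
⟨..|..⟩ = √(5184/7)·(-1/144) = -0.188982

−√(1/28) ≈ -0.188982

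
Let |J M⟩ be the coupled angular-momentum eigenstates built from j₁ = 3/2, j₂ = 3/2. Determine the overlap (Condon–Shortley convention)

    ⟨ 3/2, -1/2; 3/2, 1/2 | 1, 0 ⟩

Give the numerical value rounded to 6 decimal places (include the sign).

-0.223607

√[3·2!1!1!/5! · 1!2!2!1!1!1!] = √(1/5)
  +(−1)^1/∏(1,1,1,1,0,0)! = -1  (running -1)
  +(−1)^2/∏(2,0,0,0,1,1)! = 1/2  (running -1/2)
⟨..|..⟩ = √(1/5)·(-1/2) = -0.223607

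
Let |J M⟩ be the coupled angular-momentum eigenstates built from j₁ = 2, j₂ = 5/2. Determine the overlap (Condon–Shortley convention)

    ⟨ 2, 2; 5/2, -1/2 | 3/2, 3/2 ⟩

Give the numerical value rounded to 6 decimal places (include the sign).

+0.338062  (= +√(4/35))

j₁+j₂−J=3  J+j₁−j₂=1  J−j₁+j₂=2  j₁+j₂+J+1=7
(j₁±m₁, j₂±m₂, J±M) = (4,0,2,3,3,0)
P² = 576/35
sum k=0..0:
  [0] +1/12 = 1/12
S = 1/12
C² = P²·S² = 4/35 ; C = +0.338062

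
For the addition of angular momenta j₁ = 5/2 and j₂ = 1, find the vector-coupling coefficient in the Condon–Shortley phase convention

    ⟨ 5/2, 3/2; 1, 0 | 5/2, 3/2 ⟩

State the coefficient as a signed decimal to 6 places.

√[6·1!4!1!/7! · 4!1!1!1!4!1!] = √(576/35)
  +(−1)^0/∏(0,1,1,1,3,0)! = 1/6  (running 1/6)
  +(−1)^1/∏(1,0,0,0,4,1)! = -1/24  (running 1/8)
⟨..|..⟩ = √(576/35)·(1/8) = +0.507093

+√(9/35) ≈ +0.507093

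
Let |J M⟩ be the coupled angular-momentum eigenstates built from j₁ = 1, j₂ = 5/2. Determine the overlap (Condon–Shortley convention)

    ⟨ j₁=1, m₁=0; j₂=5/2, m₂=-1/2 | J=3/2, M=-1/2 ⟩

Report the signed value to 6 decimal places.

triangle: 2!*0!*3!/6! = 12/720
(j±m)!: 1!*1!*2!*3!*1!*2! = 24
prefactor² = (2J+1)*Δ*N² = 8/5
  k=1: −1/(1!*1!*0!*1!*0!*2!) = -1/2
Σ = -1/2  ⇒  CG² = 8/5*(-1/2)² = 2/5
CG = −√(2/5) = -0.632456

-0.632456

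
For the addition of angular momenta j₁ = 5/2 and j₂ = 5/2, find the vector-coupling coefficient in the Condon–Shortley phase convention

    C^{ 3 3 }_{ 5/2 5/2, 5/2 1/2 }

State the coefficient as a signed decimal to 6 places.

√[7·2!3!3!/9! · 5!0!3!2!6!0!] = √(1440)
  +(−1)^0/∏(0,2,0,3,3,0)! = 1/72  (running 1/72)
⟨..|..⟩ = √(1440)·(1/72) = +0.527046

+0.527046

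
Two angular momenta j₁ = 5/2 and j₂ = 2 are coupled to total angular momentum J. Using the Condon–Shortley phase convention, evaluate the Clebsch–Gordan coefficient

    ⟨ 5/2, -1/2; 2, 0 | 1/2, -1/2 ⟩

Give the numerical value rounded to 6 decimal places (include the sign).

√[2·4!1!0!/6! · 2!3!2!2!0!1!] = √(16/5)
  +(−1)^2/∏(2,2,1,0,0,0)! = 1/4  (running 1/4)
⟨..|..⟩ = √(16/5)·(1/4) = +0.447214

+0.447214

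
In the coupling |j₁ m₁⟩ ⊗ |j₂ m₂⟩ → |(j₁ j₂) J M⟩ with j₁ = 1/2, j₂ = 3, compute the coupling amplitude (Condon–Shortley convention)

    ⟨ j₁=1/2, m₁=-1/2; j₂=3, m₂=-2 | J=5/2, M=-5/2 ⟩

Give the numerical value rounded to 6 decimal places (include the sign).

-0.377964  (= −√(1/7))

triangle: 1!*0!*5!/7! = 120/5040
(j±m)!: 0!*1!*1!*5!*0!*5! = 14400
prefactor² = (2J+1)*Δ*N² = 14400/7
  k=1: −1/(1!*0!*0!*0!*0!*5!) = -1/120
Σ = -1/120  ⇒  CG² = 14400/7*(-1/120)² = 1/7
CG = −√(1/7) = -0.377964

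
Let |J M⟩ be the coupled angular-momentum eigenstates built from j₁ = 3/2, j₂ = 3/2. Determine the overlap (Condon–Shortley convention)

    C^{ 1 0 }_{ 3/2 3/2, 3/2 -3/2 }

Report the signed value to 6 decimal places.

+0.670820

√[3·2!1!1!/5! · 3!0!0!3!1!1!] = √(9/5)
  +(−1)^0/∏(0,2,0,0,1,1)! = 1/2  (running 1/2)
⟨..|..⟩ = √(9/5)·(1/2) = +0.670820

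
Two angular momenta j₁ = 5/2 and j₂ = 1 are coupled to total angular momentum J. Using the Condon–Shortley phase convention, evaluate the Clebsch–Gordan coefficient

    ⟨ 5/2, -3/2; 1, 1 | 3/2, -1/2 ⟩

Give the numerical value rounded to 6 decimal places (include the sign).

j₁+j₂−J=2  J+j₁−j₂=3  J−j₁+j₂=0  j₁+j₂+J+1=6
(j₁±m₁, j₂±m₂, J±M) = (1,4,2,0,1,2)
P² = 32/5
sum k=2..2:
  [2] +1/4 = 1/4
S = 1/4
C² = P²·S² = 2/5 ; C = +0.632456

+√(2/5) = +0.632456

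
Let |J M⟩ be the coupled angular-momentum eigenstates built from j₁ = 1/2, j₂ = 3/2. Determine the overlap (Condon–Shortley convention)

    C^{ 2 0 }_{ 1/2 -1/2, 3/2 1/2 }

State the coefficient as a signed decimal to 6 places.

+0.707107

j₁+j₂−J=0  J+j₁−j₂=1  J−j₁+j₂=3  j₁+j₂+J+1=5
(j₁±m₁, j₂±m₂, J±M) = (0,1,2,1,2,2)
P² = 2
sum k=0..0:
  [0] +1/2 = 1/2
S = 1/2
C² = P²·S² = 1/2 ; C = +0.707107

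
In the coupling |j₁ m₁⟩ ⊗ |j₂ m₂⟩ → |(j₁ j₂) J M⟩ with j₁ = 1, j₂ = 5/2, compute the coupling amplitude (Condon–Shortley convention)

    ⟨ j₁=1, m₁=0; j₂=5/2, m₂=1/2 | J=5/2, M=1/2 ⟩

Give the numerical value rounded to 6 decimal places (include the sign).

√[6·1!1!4!/7! · 1!1!3!2!3!2!] = √(144/35)
  +(−1)^0/∏(0,1,1,3,0,1)! = 1/6  (running 1/6)
  +(−1)^1/∏(1,0,0,2,1,2)! = -1/4  (running -1/12)
⟨..|..⟩ = √(144/35)·(-1/12) = -0.169031

-0.169031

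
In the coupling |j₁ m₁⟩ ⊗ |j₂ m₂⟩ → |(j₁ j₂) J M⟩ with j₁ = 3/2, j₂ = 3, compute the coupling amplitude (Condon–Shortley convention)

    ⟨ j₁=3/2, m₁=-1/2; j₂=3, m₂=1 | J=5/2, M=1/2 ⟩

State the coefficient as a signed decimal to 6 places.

-0.119523  (= −√(1/70))

√[6·2!1!4!/8! · 1!2!4!2!3!2!] = √(288/35)
  +(−1)^1/∏(1,1,1,3,0,1)! = -1/6  (running -1/6)
  +(−1)^2/∏(2,0,0,2,1,2)! = 1/8  (running -1/24)
⟨..|..⟩ = √(288/35)·(-1/24) = -0.119523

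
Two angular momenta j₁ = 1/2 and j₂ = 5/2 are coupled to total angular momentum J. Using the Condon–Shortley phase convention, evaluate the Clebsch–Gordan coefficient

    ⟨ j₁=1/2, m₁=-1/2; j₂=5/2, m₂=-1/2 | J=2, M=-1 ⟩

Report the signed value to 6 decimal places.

j₁+j₂−J=1  J+j₁−j₂=0  J−j₁+j₂=4  j₁+j₂+J+1=6
(j₁±m₁, j₂±m₂, J±M) = (0,1,2,3,1,3)
P² = 12
sum k=1..1:
  [1] −1/6 = -1/6
S = -1/6
C² = P²·S² = 1/3 ; C = -0.577350

−√(1/3) = -0.577350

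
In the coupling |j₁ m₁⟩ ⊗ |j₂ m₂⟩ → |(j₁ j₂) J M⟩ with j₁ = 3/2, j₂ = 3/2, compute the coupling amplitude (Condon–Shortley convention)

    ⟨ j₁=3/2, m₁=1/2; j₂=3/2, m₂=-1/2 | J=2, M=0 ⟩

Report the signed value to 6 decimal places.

+√(1/4) = +0.500000

triangle: 1!·2!·2!/6! = 4/720
(j±m)!: 2!·1!·1!·2!·2!·2! = 16
prefactor² = (2J+1)·Δ·N² = 4/9
  k=0: +1/(0!·1!·1!·1!·1!·1!) = 1
  k=1: −1/(1!·0!·0!·0!·2!·2!) = -1/4
Σ = 3/4  ⇒  CG² = 4/9·3/4² = 1/4
CG = +√(1/4) = +0.500000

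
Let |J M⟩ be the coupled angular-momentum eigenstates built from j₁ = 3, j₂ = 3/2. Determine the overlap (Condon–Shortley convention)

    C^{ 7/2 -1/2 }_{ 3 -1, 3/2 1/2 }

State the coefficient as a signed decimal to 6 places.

triangle: 1!×5!×2!/9! = 240/362880
(j±m)!: 2!×4!×2!×1!×3!×4! = 13824
prefactor² = (2J+1)×Δ×N² = 512/7
  k=0: +1/(0!×1!×4!×2!×1!×0!) = 1/48
  k=1: −1/(1!×0!×3!×1!×2!×1!) = -1/12
Σ = -1/16  ⇒  CG² = 512/7×(-1/16)² = 2/7
CG = −√(2/7) = -0.534522

−√(2/7) ≈ -0.534522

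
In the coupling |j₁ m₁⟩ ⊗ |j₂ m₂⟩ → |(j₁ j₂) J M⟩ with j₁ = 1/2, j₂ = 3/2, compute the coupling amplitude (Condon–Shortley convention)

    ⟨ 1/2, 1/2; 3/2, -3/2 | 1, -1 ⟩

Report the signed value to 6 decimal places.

+√(3/4) ≈ +0.866025

j₁+j₂−J=1  J+j₁−j₂=0  J−j₁+j₂=2  j₁+j₂+J+1=4
(j₁±m₁, j₂±m₂, J±M) = (1,0,0,3,0,2)
P² = 3
sum k=0..0:
  [0] +1/2 = 1/2
S = 1/2
C² = P²·S² = 3/4 ; C = +0.866025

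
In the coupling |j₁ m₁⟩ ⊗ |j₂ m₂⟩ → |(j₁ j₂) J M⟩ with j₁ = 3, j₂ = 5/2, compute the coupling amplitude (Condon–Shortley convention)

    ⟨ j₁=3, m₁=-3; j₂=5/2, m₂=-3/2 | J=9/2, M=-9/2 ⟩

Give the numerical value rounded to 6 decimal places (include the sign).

−√(6/11) = -0.738549

triangle: 1!*5!*4!/11! = 2880/39916800
(j±m)!: 0!*6!*1!*4!*0!*9! = 6270566400
prefactor² = (2J+1)*Δ*N² = 49766400/11
  k=1: −1/(1!*0!*5!*0!*0!*4!) = -1/2880
Σ = -1/2880  ⇒  CG² = 49766400/11*(-1/2880)² = 6/11
CG = −√(6/11) = -0.738549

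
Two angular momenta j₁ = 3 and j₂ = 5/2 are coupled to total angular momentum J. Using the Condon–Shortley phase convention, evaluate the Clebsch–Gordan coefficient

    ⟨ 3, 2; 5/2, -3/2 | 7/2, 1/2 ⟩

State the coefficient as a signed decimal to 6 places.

+√(20/63) ≈ +0.563436

√[8·2!4!3!/10! · 5!1!1!4!4!3!] = √(9216/35)
  +(−1)^0/∏(0,2,1,1,3,2)! = 1/24  (running 1/24)
  +(−1)^1/∏(1,1,0,0,4,3)! = -1/144  (running 5/144)
⟨..|..⟩ = √(9216/35)·(5/144) = +0.563436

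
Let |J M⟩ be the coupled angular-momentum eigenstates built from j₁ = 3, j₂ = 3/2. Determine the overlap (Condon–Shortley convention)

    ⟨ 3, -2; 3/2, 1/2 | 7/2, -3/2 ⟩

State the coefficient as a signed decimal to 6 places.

j₁+j₂−J=1  J+j₁−j₂=5  J−j₁+j₂=2  j₁+j₂+J+1=9
(j₁±m₁, j₂±m₂, J±M) = (1,5,2,1,2,5)
P² = 6400/21
sum k=0..1:
  [0] +1/240 = 1/240
  [1] −1/24 = -1/24
S = -3/80
C² = P²·S² = 3/7 ; C = -0.654654

−√(3/7) = -0.654654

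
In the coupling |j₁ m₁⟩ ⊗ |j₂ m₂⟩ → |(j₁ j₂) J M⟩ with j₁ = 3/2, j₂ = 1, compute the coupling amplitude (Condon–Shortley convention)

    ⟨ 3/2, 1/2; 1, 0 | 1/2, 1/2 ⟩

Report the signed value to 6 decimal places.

√[2·2!1!0!/4! · 2!1!1!1!1!0!] = √(1/3)
  +(−1)^1/∏(1,1,0,0,1,0)! = -1  (running -1)
⟨..|..⟩ = √(1/3)·(-1) = -0.577350

-0.577350  (= −√(1/3))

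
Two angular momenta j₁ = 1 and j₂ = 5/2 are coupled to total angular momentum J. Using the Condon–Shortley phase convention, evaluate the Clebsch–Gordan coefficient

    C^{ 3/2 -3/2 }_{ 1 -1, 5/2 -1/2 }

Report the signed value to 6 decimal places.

√[4·2!0!3!/6! · 0!2!2!3!0!3!] = √(48/5)
  +(−1)^2/∏(2,0,0,0,0,3)! = 1/12  (running 1/12)
⟨..|..⟩ = √(48/5)·(1/12) = +0.258199

+0.258199  (= +√(1/15))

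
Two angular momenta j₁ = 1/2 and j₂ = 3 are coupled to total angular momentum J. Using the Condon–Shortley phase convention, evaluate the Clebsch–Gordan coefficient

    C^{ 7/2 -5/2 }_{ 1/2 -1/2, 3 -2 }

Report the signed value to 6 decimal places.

triangle: 0!*1!*6!/8! = 720/40320
(j±m)!: 0!*1!*1!*5!*1!*6! = 86400
prefactor² = (2J+1)*Δ*N² = 86400/7
  k=0: +1/(0!*0!*1!*1!*0!*5!) = 1/120
Σ = 1/120  ⇒  CG² = 86400/7*1/120² = 6/7
CG = +√(6/7) = +0.925820

+0.925820  (= +√(6/7))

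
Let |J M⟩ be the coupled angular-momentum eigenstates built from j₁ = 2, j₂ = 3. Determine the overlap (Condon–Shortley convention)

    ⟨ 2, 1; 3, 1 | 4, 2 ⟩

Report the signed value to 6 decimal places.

+0.188982  (= +√(1/28))

√[9·1!3!5!/10! · 3!1!4!2!6!2!] = √(5184/7)
  +(−1)^0/∏(0,1,1,4,2,1)! = 1/48  (running 1/48)
  +(−1)^1/∏(1,0,0,3,3,2)! = -1/72  (running 1/144)
⟨..|..⟩ = √(5184/7)·(1/144) = +0.188982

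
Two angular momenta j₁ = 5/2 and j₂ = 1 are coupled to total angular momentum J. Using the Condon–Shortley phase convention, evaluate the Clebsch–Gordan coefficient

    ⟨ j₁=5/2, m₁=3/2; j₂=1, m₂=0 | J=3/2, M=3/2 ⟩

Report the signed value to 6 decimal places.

√[4·2!3!0!/6! · 4!1!1!1!3!0!] = √(48/5)
  +(−1)^1/∏(1,1,0,0,3,0)! = -1/6  (running -1/6)
⟨..|..⟩ = √(48/5)·(-1/6) = -0.516398

-0.516398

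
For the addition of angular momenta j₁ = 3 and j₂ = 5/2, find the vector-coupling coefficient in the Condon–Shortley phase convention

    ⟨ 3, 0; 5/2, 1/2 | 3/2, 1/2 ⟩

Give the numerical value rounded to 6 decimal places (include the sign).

+√(4/35) ≈ +0.338062

triangle: 4!·2!·1!/8! = 48/40320
(j±m)!: 3!·3!·3!·2!·2!·1! = 864
prefactor² = (2J+1)·Δ·N² = 144/35
  k=2: +1/(2!·2!·1!·1!·1!·0!) = 1/4
  k=3: −1/(3!·1!·0!·0!·2!·1!) = -1/12
Σ = 1/6  ⇒  CG² = 144/35·1/6² = 4/35
CG = +√(4/35) = +0.338062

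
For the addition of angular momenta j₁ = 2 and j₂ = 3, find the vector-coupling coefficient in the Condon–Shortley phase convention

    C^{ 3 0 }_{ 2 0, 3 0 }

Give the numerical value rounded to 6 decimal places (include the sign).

triangle: 2!*2!*4!/9! = 96/362880
(j±m)!: 2!*2!*3!*3!*3!*3! = 5184
prefactor² = (2J+1)*Δ*N² = 48/5
  k=0: +1/(0!*2!*2!*3!*0!*1!) = 1/24
  k=1: −1/(1!*1!*1!*2!*1!*2!) = -1/4
  k=2: +1/(2!*0!*0!*1!*2!*3!) = 1/24
Σ = -1/6  ⇒  CG² = 48/5*(-1/6)² = 4/15
CG = −√(4/15) = -0.516398

-0.516398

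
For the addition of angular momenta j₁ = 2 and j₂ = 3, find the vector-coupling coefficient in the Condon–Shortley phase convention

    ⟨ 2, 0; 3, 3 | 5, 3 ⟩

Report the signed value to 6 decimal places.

+√(2/15) ≈ +0.365148

triangle: 0!*4!*6!/11! = 17280/39916800
(j±m)!: 2!*2!*6!*0!*8!*2! = 232243200
prefactor² = (2J+1)*Δ*N² = 1105920
  k=0: +1/(0!*0!*2!*6!*2!*0!) = 1/2880
Σ = 1/2880  ⇒  CG² = 1105920*1/2880² = 2/15
CG = +√(2/15) = +0.365148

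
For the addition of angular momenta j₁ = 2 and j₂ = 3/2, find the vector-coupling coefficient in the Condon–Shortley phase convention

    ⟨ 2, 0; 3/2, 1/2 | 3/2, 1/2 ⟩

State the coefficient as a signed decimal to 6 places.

-0.447214

triangle: 2!*2!*1!/6! = 4/720
(j±m)!: 2!*2!*2!*1!*2!*1! = 16
prefactor² = (2J+1)*Δ*N² = 16/45
  k=1: −1/(1!*1!*1!*1!*1!*0!) = -1
  k=2: +1/(2!*0!*0!*0!*2!*1!) = 1/4
Σ = -3/4  ⇒  CG² = 16/45*(-3/4)² = 1/5
CG = −√(1/5) = -0.447214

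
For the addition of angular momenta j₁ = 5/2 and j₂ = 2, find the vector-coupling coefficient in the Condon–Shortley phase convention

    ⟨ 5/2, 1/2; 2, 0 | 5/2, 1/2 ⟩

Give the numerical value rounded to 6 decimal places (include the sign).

√[6·2!3!2!/8! · 3!2!2!2!3!2!] = √(72/35)
  +(−1)^0/∏(0,2,2,2,1,0)! = 1/8  (running 1/8)
  +(−1)^1/∏(1,1,1,1,2,1)! = -1/2  (running -3/8)
  +(−1)^2/∏(2,0,0,0,3,2)! = 1/24  (running -1/3)
⟨..|..⟩ = √(72/35)·(-1/3) = -0.478091

-0.478091  (= −√(8/35))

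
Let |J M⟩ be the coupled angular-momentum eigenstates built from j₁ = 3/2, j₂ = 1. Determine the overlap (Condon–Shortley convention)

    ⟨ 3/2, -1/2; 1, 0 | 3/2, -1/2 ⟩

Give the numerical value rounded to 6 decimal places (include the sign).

triangle: 1!×2!×1!/5! = 2/120
(j±m)!: 1!×2!×1!×1!×1!×2! = 4
prefactor² = (2J+1)×Δ×N² = 4/15
  k=0: +1/(0!×1!×2!×1!×0!×0!) = 1/2
  k=1: −1/(1!×0!×1!×0!×1!×1!) = -1
Σ = -1/2  ⇒  CG² = 4/15×(-1/2)² = 1/15
CG = −√(1/15) = -0.258199

−√(1/15) ≈ -0.258199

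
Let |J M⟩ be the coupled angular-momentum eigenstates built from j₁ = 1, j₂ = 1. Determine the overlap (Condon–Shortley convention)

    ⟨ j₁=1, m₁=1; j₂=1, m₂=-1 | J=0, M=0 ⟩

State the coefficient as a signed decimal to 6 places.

+0.577350  (= +√(1/3))

triangle: 2!*0!*0!/3! = 2/6
(j±m)!: 2!*0!*0!*2!*0!*0! = 4
prefactor² = (2J+1)*Δ*N² = 4/3
  k=0: +1/(0!*2!*0!*0!*0!*0!) = 1/2
Σ = 1/2  ⇒  CG² = 4/3*1/2² = 1/3
CG = +√(1/3) = +0.577350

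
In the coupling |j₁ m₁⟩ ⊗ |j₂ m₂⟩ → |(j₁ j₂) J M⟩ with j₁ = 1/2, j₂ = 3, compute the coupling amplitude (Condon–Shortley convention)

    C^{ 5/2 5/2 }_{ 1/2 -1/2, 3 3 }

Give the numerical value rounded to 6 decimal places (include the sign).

-0.925820  (= −√(6/7))

triangle: 1!·0!·5!/7! = 120/5040
(j±m)!: 0!·1!·6!·0!·5!·0! = 86400
prefactor² = (2J+1)·Δ·N² = 86400/7
  k=1: −1/(1!·0!·0!·5!·0!·0!) = -1/120
Σ = -1/120  ⇒  CG² = 86400/7·(-1/120)² = 6/7
CG = −√(6/7) = -0.925820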